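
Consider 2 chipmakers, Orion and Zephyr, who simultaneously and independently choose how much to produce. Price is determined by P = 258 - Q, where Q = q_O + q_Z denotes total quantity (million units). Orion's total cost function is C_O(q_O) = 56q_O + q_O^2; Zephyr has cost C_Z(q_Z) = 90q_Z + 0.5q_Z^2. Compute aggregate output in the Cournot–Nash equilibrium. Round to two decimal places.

Orion's profit: π_O = (258 - Q)q_O - (56q_O + q_O²). Setting ∂π_O/∂q_O = 0: 202 - 4q_O - (q_Z) = 0.
Zephyr's profit: π_Z = (258 - Q)q_Z - (90q_Z + (1/2)q_Z²). Setting ∂π_Z/∂q_Z = 0: 168 - 3q_Z - (q_O) = 0.
Best responses: q_O = (202 - q_Z)/4, q_Z = (168 - q_O)/3.
Solving the pair: q_O = 438/11, q_Z = 470/11.
Total output Q = 438/11 + 470/11 = 908/11.

82.55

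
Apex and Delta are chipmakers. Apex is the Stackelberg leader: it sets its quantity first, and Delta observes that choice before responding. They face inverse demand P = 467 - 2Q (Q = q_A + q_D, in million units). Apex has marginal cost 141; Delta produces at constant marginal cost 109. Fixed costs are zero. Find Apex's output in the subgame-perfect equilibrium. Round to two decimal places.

73.50

Solve by backward induction. Given q_A, the follower Delta maximises π_D = (467 - 2q_A - 2q_D)q_D - 109q_D.
∂π_D/∂q_D = 358 - 2q_A - 4q_D = 0 gives the reaction function q_D = (358 - 2q_A)/4.
The leader anticipates this reaction. Substituting into P = 467 - 2Q gives P = 288 - q_A, so π_A = (288 - q_A)q_A - 141q_A.
Leader FOC: 147 - 2q_A = 0, so q_A = 147/2.
Then q_D = (358 - 2·(147/2))/4 = 211/4.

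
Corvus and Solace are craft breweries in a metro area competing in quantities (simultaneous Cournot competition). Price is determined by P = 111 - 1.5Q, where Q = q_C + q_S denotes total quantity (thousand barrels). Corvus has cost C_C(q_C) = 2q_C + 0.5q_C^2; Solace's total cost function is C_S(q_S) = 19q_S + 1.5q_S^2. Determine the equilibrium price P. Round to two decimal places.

61.31

Corvus's profit: π_C = (111 - 1.5Q)q_C - (2q_C + (1/2)q_C²). Setting ∂π_C/∂q_C = 0: 109 - 4q_C - (3/2)(q_S) = 0.
Solace's profit: π_S = (111 - 1.5Q)q_S - (19q_S + (3/2)q_S²). Setting ∂π_S/∂q_S = 0: 92 - 6q_S - (3/2)(q_C) = 0.
So q_C = (109 - (3/2)q_S)/4 and q_S = (92 - (3/2)q_C)/6.
Substituting one into the other gives q_C = 688/29 and q_S = 818/87.
Total output Q = 33.1264, so price P = 111 - (3/2)·33.1264 = 1778/29.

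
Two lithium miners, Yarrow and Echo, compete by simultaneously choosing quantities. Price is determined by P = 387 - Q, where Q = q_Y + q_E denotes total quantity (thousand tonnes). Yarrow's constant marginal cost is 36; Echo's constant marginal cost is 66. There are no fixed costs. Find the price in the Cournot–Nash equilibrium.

Yarrow's profit: π_Y = (387 - Q)q_Y - (36q_Y). Setting ∂π_Y/∂q_Y = 0: 351 - 2q_Y - (q_E) = 0.
Echo's profit: π_E = (387 - Q)q_E - (66q_E). Setting ∂π_E/∂q_E = 0: 321 - 2q_E - (q_Y) = 0.
So q_Y = (351 - q_E)/2 and q_E = (321 - q_Y)/2.
Solving the pair: q_Y = 127, q_E = 97.
Total output Q = 224, so price P = 387 - 224 = 163.

163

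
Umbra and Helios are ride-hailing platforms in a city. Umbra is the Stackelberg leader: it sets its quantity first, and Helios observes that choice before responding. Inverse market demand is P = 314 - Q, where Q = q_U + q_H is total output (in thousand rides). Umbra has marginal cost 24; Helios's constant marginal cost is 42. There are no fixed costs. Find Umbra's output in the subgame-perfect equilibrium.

Solve by backward induction. Given q_U, the follower Helios maximises π_H = (314 - q_U - q_H)q_H - 42q_H.
∂π_H/∂q_H = 272 - q_U - 2q_H = 0 gives the reaction function q_H = (272 - q_U)/2.
Umbra substitutes q_H(q_U) into its own profit: π_U = q_U(314 - q_U - (272 - q_U)/2) - 24q_U = (178 - (1/2)q_U)q_U - 24q_U.
Leader FOC: 154 - q_U = 0, so q_U = 154.
Then q_H = (272 - 154)/2 = 59.

154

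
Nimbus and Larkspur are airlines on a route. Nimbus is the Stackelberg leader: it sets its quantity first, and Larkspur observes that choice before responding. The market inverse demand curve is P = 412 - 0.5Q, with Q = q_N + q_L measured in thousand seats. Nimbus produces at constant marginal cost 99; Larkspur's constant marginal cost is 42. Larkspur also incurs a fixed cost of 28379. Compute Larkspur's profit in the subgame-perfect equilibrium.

903

Solve by backward induction. Given q_N, the follower Larkspur maximises π_L = (412 - (1/2)q_N - (1/2)q_L)q_L - 42q_L.
Follower FOC: 370 - (1/2)q_N - q_L = 0, so q_L(q_N) = (370 - (1/2)q_N).
Nimbus substitutes q_L(q_N) into its own profit: π_N = q_N(412 - (1/2)q_N - (370 - (1/2)q_N)/2) - 99q_N = (227 - (1/4)q_N)q_N - 99q_N.
Maximising: ∂π_N/∂q_N = 128 - (1/2)q_N = 0, giving q_N = 256.
Then q_L = (370 - (1/2)·256) = 242.
Price P = 412 - (1/2)·498 = 163.
Larkspur's profit: (163 - 42)·242 - 28379 = 903.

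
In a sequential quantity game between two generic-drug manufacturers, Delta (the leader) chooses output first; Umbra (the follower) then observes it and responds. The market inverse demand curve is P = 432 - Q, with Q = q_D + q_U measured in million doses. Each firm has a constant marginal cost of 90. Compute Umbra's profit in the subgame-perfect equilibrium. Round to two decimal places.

7310.25

Solve by backward induction. Given q_D, the follower Umbra maximises π_U = (432 - q_D - q_U)q_U - 90q_U.
Setting the follower's marginal profit to zero, 342 - q_D - 2q_U = 0, i.e. q_U = (342 - q_D)/2.
Delta substitutes q_U(q_D) into its own profit: π_D = q_D(432 - q_D - (342 - q_D)/2) - 90q_D = (261 - (1/2)q_D)q_D - 90q_D.
The leader's first-order condition 171 - q_D = 0 yields q_D = 171.
Then q_U = (342 - 171)/2 = 171/2.
Price P = 432 - 513/2 = 351/2.
Umbra's profit: (351/2 - 90)·(171/2) = 7310.2500.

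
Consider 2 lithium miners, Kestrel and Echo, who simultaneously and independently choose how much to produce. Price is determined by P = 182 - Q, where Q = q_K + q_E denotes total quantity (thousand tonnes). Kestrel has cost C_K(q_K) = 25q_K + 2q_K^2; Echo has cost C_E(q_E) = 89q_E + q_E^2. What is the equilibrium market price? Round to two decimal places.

Kestrel's profit: π_K = (182 - Q)q_K - (25q_K + 2q_K²). Setting ∂π_K/∂q_K = 0: 157 - 6q_K - (q_E) = 0.
Echo's first-order condition: 93 - 4q_E - (q_K) = 0.
So q_K = (157 - q_E)/6 and q_E = (93 - q_K)/4.
Solving the pair: q_K = 535/23, q_E = 401/23.
Total output Q = 936/23, so price P = 182 - 936/23 = 141.3043.

141.30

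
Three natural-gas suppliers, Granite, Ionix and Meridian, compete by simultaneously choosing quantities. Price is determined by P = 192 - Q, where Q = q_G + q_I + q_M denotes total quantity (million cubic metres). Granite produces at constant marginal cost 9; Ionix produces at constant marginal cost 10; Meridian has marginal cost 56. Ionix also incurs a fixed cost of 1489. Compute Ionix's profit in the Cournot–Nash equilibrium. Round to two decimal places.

Granite's profit: π_G = (192 - Q)q_G - (9q_G). Setting ∂π_G/∂q_G = 0: 183 - 2q_G - (q_I + q_M) = 0.
Ionix's profit: π_I = (192 - Q)q_I - (10q_I). Setting ∂π_I/∂q_I = 0: 182 - 2q_I - (q_G + q_M) = 0.
Meridian's first-order condition: 136 - 2q_M - (q_G + q_I) = 0.
Summing all 3 equations gives 501 − 4Q = 0, hence Q = 501/4.
Back-substituting: q_G = (183 − 501/4) = 231/4, q_I = (182 − 501/4) = 227/4, q_M = (136 − 501/4) = 43/4.
Price P = 192 - 501/4 = 267/4.
Ionix's profit: (267/4 - 10)·(227/4) - 1489 = 1731.5625.

1731.56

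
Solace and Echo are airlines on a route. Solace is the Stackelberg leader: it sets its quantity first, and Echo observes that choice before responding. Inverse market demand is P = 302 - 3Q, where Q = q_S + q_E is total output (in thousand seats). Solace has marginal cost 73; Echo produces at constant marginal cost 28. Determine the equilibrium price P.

119

Solve by backward induction. Given q_S, the follower Echo maximises π_E = (302 - 3q_S - 3q_E)q_E - 28q_E.
∂π_E/∂q_E = 274 - 3q_S - 6q_E = 0 gives the reaction function q_E = (274 - 3q_S)/6.
Solace substitutes q_E(q_S) into its own profit: π_S = q_S(302 - 3q_S - (274 - 3q_S)/2) - 73q_S = (165 - (3/2)q_S)q_S - 73q_S.
Leader FOC: 92 - 3q_S = 0, so q_S = 92/3.
Then q_E = (274 - 3·(92/3))/6 = 91/3.
Total output Q = 61, so price P = 302 - 3·61 = 119.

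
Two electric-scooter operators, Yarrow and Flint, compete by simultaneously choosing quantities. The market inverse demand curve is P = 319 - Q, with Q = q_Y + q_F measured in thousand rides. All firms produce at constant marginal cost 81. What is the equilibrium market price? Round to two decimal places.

Each firm earns π_i = (319 - Q)q_i - 81q_i.
Setting ∂π_i/∂q_i = 0 with rivals' quantities fixed: 238 - 2q_i - q_j = 0.
With identical firms every q_j equals q_i, so q_j = q_i and 238 = 3q_i, giving q_i = 238/3.
Total output Q = 476/3, so price P = 319 - 476/3 = 481/3.

160.33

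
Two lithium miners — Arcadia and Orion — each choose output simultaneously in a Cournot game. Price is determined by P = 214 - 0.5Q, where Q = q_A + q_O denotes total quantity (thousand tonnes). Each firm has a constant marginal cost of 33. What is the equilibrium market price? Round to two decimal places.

93.33

Each firm earns π_i = (214 - 0.5Q)q_i - 33q_i.
Setting ∂π_i/∂q_i = 0 with rivals' quantities fixed: 181 - q_i - (1/2)q_j = 0.
By symmetry each firm produces the same amount; substituting q_j = q_i yields q_i = 181/(3/2) = 362/3.
Total output Q = 724/3, so price P = 214 - (1/2)·(724/3) = 280/3.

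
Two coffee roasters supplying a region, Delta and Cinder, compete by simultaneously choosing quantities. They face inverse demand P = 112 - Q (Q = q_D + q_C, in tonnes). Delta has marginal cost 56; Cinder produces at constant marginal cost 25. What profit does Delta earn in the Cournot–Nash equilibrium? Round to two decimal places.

Delta's profit: π_D = (112 - Q)q_D - (56q_D). Setting ∂π_D/∂q_D = 0: 56 - 2q_D - (q_C) = 0.
Cinder's first-order condition: 87 - 2q_C - (q_D) = 0.
Rearranging gives the reaction functions q_D = (56 - q_C)/2 and q_C = (87 - q_D)/2.
Solving the pair: q_D = 25/3, q_C = 118/3.
Price P = 112 - 143/3 = 193/3.
Delta's profit: (193/3 - 56)·(25/3) = 625/9.

69.44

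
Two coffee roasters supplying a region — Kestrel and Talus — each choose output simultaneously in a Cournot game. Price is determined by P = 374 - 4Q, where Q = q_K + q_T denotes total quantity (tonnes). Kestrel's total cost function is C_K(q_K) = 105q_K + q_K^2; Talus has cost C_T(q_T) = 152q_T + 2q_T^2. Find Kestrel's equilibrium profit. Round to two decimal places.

2531.25

Kestrel's profit: π_K = (374 - 4Q)q_K - (105q_K + q_K²). Setting ∂π_K/∂q_K = 0: 269 - 10q_K - 4(q_T) = 0.
Talus's first-order condition: 222 - 12q_T - 4(q_K) = 0.
Best responses: q_K = (269 - 4q_T)/10, q_T = (222 - 4q_K)/12.
Solving the pair: q_K = 45/2, q_T = 11.
Price P = 374 - 4·(67/2) = 240.
Kestrel's profit: 240·(45/2) - 105·(45/2) - (45/2)² = 2531.2500.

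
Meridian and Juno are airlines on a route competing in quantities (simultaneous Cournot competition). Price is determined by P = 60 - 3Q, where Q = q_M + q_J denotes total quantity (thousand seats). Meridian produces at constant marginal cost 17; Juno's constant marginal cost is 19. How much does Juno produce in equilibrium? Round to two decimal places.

Meridian's profit: π_M = (60 - 3Q)q_M - (17q_M). Setting ∂π_M/∂q_M = 0: 43 - 6q_M - 3(q_J) = 0.
Juno's first-order condition: 41 - 6q_J - 3(q_M) = 0.
Best responses: q_M = (43 - 3q_J)/6, q_J = (41 - 3q_M)/6.
Substituting one into the other gives q_M = 5 and q_J = 13/3.

4.33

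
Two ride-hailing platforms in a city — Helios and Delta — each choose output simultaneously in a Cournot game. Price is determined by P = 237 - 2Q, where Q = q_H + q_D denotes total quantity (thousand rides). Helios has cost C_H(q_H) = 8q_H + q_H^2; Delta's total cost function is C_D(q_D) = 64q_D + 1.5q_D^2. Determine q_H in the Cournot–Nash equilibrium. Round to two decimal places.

33.08

Helios's profit: π_H = (237 - 2Q)q_H - (8q_H + q_H²). Setting ∂π_H/∂q_H = 0: 229 - 6q_H - 2(q_D) = 0.
Delta's profit: π_D = (237 - 2Q)q_D - (64q_D + (3/2)q_D²). Setting ∂π_D/∂q_D = 0: 173 - 7q_D - 2(q_H) = 0.
Rearranging gives the reaction functions q_H = (229 - 2q_D)/6 and q_D = (173 - 2q_H)/7.
Substituting one into the other gives q_H = 1257/38 and q_D = 290/19.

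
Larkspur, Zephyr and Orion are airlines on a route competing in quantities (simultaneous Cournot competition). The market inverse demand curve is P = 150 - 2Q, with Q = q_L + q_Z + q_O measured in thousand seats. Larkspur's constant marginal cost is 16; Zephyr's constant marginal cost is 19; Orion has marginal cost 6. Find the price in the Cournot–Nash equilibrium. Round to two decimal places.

Larkspur's profit: π_L = (150 - 2Q)q_L - (16q_L). Setting ∂π_L/∂q_L = 0: 134 - 4q_L - 2(q_Z + q_O) = 0.
Zephyr's first-order condition: 131 - 4q_Z - 2(q_L + q_O) = 0.
Orion's first-order condition: 144 - 4q_O - 2(q_L + q_Z) = 0.
Adding the 3 first-order conditions: 409 − 8Q = 0, so Q = 409/8.
Back-substituting: q_L = (134 − 409/4)/2 = 127/8, q_Z = (131 − 409/4)/2 = 115/8, q_O = (144 − 409/4)/2 = 167/8.
Total output Q = 409/8, so price P = 150 - 2·(409/8) = 191/4.

47.75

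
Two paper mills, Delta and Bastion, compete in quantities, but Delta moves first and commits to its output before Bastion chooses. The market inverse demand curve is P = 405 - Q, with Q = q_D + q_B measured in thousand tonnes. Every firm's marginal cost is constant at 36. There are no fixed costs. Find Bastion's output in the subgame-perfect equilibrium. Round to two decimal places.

92.25

Solve by backward induction. Given q_D, the follower Bastion maximises π_B = (405 - q_D - q_B)q_B - 36q_B.
Follower FOC: 369 - q_D - 2q_B = 0, so q_B(q_D) = (369 - q_D)/2.
The leader anticipates this reaction. Substituting into P = 405 - Q gives P = 441/2 - (1/2)q_D, so π_D = (441/2 - (1/2)q_D)q_D - 36q_D.
Maximising: ∂π_D/∂q_D = 369/2 - q_D = 0, giving q_D = 369/2.
Then q_B = (369 - 369/2)/2 = 369/4.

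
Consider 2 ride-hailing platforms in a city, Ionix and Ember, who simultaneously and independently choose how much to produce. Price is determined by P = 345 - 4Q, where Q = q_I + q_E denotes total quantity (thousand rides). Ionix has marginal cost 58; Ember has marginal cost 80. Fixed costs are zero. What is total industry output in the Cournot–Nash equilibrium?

Ionix's profit: π_I = (345 - 4Q)q_I - (58q_I). Setting ∂π_I/∂q_I = 0: 287 - 8q_I - 4(q_E) = 0.
Ember's first-order condition: 265 - 8q_E - 4(q_I) = 0.
Best responses: q_I = (287 - 4q_E)/8, q_E = (265 - 4q_I)/8.
Substituting one into the other gives q_I = 103/4 and q_E = 81/4.
Total output Q = 103/4 + 81/4 = 46.

46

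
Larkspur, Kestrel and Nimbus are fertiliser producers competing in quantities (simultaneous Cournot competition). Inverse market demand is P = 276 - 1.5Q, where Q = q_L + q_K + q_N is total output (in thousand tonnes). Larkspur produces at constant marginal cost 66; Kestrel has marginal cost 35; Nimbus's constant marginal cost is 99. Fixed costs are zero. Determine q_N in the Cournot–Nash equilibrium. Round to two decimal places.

Larkspur's profit: π_L = (276 - 1.5Q)q_L - (66q_L). Setting ∂π_L/∂q_L = 0: 210 - 3q_L - (3/2)(q_K + q_N) = 0.
Kestrel's profit: π_K = (276 - 1.5Q)q_K - (35q_K). Setting ∂π_K/∂q_K = 0: 241 - 3q_K - (3/2)(q_L + q_N) = 0.
Nimbus's first-order condition: 177 - 3q_N - (3/2)(q_L + q_K) = 0.
Summing all 3 equations gives 628 − 6Q = 0, hence Q = 314/3.
Back-substituting: q_L = (210 − 157)/(3/2) = 106/3, q_K = (241 − 157)/(3/2) = 56, q_N = (177 − 157)/(3/2) = 40/3.

13.33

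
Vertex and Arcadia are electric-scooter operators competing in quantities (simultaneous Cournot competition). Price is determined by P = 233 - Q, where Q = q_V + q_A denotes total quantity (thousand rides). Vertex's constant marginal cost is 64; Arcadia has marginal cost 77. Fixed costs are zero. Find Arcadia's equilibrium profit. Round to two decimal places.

2272.11

Vertex's profit: π_V = (233 - Q)q_V - (64q_V). Setting ∂π_V/∂q_V = 0: 169 - 2q_V - (q_A) = 0.
Arcadia's profit: π_A = (233 - Q)q_A - (77q_A). Setting ∂π_A/∂q_A = 0: 156 - 2q_A - (q_V) = 0.
Rearranging gives the reaction functions q_V = (169 - q_A)/2 and q_A = (156 - q_V)/2.
Solving the pair: q_V = 182/3, q_A = 143/3.
Price P = 233 - 325/3 = 374/3.
Arcadia's profit: (374/3 - 77)·(143/3) = 2272.1111.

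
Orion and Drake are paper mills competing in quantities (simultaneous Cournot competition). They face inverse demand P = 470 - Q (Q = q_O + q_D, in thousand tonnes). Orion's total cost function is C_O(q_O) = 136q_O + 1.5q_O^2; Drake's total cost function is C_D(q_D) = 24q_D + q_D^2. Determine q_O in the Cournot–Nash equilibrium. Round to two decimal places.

Orion's profit: π_O = (470 - Q)q_O - (136q_O + (3/2)q_O²). Setting ∂π_O/∂q_O = 0: 334 - 5q_O - (q_D) = 0.
Drake's profit: π_D = (470 - Q)q_D - (24q_D + q_D²). Setting ∂π_D/∂q_D = 0: 446 - 4q_D - (q_O) = 0.
Best responses: q_O = (334 - q_D)/5, q_D = (446 - q_O)/4.
Substituting one into the other gives q_O = 890/19 and q_D = 1896/19.

46.84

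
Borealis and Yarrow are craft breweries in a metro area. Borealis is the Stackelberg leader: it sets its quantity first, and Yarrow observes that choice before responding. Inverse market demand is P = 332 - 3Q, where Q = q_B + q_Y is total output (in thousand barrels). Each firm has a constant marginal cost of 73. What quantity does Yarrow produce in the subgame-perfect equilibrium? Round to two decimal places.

The follower Yarrow best-responds to any q_B: π_Y = (332 - 3Q)q_Y - 73q_Y.
∂π_Y/∂q_Y = 259 - 3q_B - 6q_Y = 0 gives the reaction function q_Y = (259 - 3q_B)/6.
The leader anticipates this reaction. Substituting into P = 332 - 3Q gives P = 405/2 - (3/2)q_B, so π_B = (405/2 - (3/2)q_B)q_B - 73q_B.
Maximising: ∂π_B/∂q_B = 259/2 - 3q_B = 0, giving q_B = 259/6.
Then q_Y = (259 - 3·(259/6))/6 = 259/12.

21.58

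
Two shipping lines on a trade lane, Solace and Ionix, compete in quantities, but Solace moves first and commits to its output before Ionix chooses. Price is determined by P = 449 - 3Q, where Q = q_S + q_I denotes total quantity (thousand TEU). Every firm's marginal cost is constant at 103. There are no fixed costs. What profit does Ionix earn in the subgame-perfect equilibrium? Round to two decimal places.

2494.08

The follower Ionix best-responds to any q_S: π_I = (449 - 3Q)q_I - 103q_I.
Setting the follower's marginal profit to zero, 346 - 3q_S - 6q_I = 0, i.e. q_I = (346 - 3q_S)/6.
The leader anticipates this reaction. Substituting into P = 449 - 3Q gives P = 276 - (3/2)q_S, so π_S = (276 - (3/2)q_S)q_S - 103q_S.
Leader FOC: 173 - 3q_S = 0, so q_S = 173/3.
Then q_I = (346 - 3·(173/3))/6 = 173/6.
Price P = 449 - 3·(173/2) = 379/2.
Ionix's profit: (379/2 - 103)·(173/6) = 2494.0833.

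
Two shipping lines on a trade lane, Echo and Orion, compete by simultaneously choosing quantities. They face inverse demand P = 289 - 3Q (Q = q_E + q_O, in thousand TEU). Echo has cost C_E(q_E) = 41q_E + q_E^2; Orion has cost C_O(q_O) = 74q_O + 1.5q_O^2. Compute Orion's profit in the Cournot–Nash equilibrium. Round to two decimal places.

1080.02

Echo's profit: π_E = (289 - 3Q)q_E - (41q_E + q_E²). Setting ∂π_E/∂q_E = 0: 248 - 8q_E - 3(q_O) = 0.
Orion's first-order condition: 215 - 9q_O - 3(q_E) = 0.
Best responses: q_E = (248 - 3q_O)/8, q_O = (215 - 3q_E)/9.
Solving the pair: q_E = 529/21, q_O = 976/63.
Price P = 289 - 3·40.6825 = 166.9524.
Orion's profit: 166.9524·(976/63) - 74·(976/63) - (3/2)(976/63)² = 1080.0181.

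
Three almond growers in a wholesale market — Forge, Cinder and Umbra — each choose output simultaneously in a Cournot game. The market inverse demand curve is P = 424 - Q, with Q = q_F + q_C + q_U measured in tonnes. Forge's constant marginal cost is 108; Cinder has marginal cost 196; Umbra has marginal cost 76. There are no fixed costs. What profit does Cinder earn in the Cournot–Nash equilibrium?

25

Forge's profit: π_F = (424 - Q)q_F - (108q_F). Setting ∂π_F/∂q_F = 0: 316 - 2q_F - (q_C + q_U) = 0.
Cinder's first-order condition: 228 - 2q_C - (q_F + q_U) = 0.
Umbra's first-order condition: 348 - 2q_U - (q_F + q_C) = 0.
Summing all 3 equations gives 892 − 4Q = 0, hence Q = 223.
Back-substituting: q_F = (316 − 223) = 93, q_C = (228 − 223) = 5, q_U = (348 − 223) = 125.
Price P = 424 - 223 = 201.
Cinder's profit: (201 - 196)·5 = 25.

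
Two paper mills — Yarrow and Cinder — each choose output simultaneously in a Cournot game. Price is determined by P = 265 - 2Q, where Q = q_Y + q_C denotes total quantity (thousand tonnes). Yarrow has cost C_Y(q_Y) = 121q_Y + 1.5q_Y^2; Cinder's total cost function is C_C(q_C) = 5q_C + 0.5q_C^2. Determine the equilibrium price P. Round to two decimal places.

153.26

Yarrow's profit: π_Y = (265 - 2Q)q_Y - (121q_Y + (3/2)q_Y²). Setting ∂π_Y/∂q_Y = 0: 144 - 7q_Y - 2(q_C) = 0.
Cinder's profit: π_C = (265 - 2Q)q_C - (5q_C + (1/2)q_C²). Setting ∂π_C/∂q_C = 0: 260 - 5q_C - 2(q_Y) = 0.
So q_Y = (144 - 2q_C)/7 and q_C = (260 - 2q_Y)/5.
Solving the pair: q_Y = 200/31, q_C = 1532/31.
Total output Q = 1732/31, so price P = 265 - 2·(1732/31) = 153.2581.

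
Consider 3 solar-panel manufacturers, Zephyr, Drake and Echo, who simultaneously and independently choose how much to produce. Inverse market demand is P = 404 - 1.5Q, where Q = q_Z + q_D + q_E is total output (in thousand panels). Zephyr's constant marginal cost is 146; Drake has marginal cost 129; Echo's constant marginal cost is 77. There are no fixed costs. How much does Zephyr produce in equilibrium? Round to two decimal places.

Zephyr's profit: π_Z = (404 - 1.5Q)q_Z - (146q_Z). Setting ∂π_Z/∂q_Z = 0: 258 - 3q_Z - (3/2)(q_D + q_E) = 0.
Drake's profit: π_D = (404 - 1.5Q)q_D - (129q_D). Setting ∂π_D/∂q_D = 0: 275 - 3q_D - (3/2)(q_Z + q_E) = 0.
Echo's profit: π_E = (404 - 1.5Q)q_E - (77q_E). Setting ∂π_E/∂q_E = 0: 327 - 3q_E - (3/2)(q_Z + q_D) = 0.
Adding the 3 conditions: 860 − 3Q − 3Q = 0, i.e. Q = 430/3.
Back-substituting: q_Z = (258 − 215)/(3/2) = 86/3, q_D = (275 − 215)/(3/2) = 40, q_E = (327 − 215)/(3/2) = 224/3.

28.67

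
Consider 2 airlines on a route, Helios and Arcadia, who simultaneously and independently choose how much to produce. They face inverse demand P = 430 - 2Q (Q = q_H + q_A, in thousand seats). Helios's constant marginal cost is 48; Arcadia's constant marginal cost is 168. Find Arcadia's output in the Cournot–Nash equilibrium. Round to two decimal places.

23.67

Helios's profit: π_H = (430 - 2Q)q_H - (48q_H). Setting ∂π_H/∂q_H = 0: 382 - 4q_H - 2(q_A) = 0.
Arcadia's profit: π_A = (430 - 2Q)q_A - (168q_A). Setting ∂π_A/∂q_A = 0: 262 - 4q_A - 2(q_H) = 0.
Best responses: q_H = (382 - 2q_A)/4, q_A = (262 - 2q_H)/4.
Substituting one into the other gives q_H = 251/3 and q_A = 71/3.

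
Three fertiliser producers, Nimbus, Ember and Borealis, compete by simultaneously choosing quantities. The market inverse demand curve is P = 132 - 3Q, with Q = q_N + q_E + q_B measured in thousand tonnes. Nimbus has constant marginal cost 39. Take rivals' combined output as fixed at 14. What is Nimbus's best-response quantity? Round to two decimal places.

8.50

With rivals' combined output fixed at 14, Nimbus's profit is π_N = (132 - 3·14 - 3q_N)q_N - (39q_N) = (90 - 3q_N)q_N - (39q_N).
∂π_N/∂q_N = 51 - 6q_N = 0, so q_N = 17/2.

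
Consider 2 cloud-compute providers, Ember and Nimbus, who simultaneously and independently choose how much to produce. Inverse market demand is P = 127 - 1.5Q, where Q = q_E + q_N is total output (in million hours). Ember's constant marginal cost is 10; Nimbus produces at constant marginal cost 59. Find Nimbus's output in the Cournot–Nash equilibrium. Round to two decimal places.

4.22

Ember's profit: π_E = (127 - 1.5Q)q_E - (10q_E). Setting ∂π_E/∂q_E = 0: 117 - 3q_E - (3/2)(q_N) = 0.
Nimbus's first-order condition: 68 - 3q_N - (3/2)(q_E) = 0.
Rearranging gives the reaction functions q_E = (117 - (3/2)q_N)/3 and q_N = (68 - (3/2)q_E)/3.
Substituting one into the other gives q_E = 332/9 and q_N = 38/9.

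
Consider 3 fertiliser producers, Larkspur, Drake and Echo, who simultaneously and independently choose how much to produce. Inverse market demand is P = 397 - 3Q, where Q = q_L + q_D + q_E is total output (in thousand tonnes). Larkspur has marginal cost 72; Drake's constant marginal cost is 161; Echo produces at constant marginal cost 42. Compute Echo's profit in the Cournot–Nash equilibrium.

5292

Larkspur's profit: π_L = (397 - 3Q)q_L - (72q_L). Setting ∂π_L/∂q_L = 0: 325 - 6q_L - 3(q_D + q_E) = 0.
Drake's profit: π_D = (397 - 3Q)q_D - (161q_D). Setting ∂π_D/∂q_D = 0: 236 - 6q_D - 3(q_L + q_E) = 0.
Echo's profit: π_E = (397 - 3Q)q_E - (42q_E). Setting ∂π_E/∂q_E = 0: 355 - 6q_E - 3(q_L + q_D) = 0.
Summing all 3 equations gives 916 − 12Q = 0, hence Q = 229/3.
Back-substituting: q_L = (325 − 229)/3 = 32, q_D = (236 − 229)/3 = 7/3, q_E = (355 − 229)/3 = 42.
Price P = 397 - 3·(229/3) = 168.
Echo's profit: (168 - 42)·42 = 5292.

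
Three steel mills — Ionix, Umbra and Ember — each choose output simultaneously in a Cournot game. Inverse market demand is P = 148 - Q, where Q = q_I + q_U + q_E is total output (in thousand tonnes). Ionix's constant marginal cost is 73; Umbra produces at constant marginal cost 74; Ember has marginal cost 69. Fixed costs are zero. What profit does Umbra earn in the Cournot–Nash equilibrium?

Ionix's profit: π_I = (148 - Q)q_I - (73q_I). Setting ∂π_I/∂q_I = 0: 75 - 2q_I - (q_U + q_E) = 0.
Umbra's first-order condition: 74 - 2q_U - (q_I + q_E) = 0.
Ember's first-order condition: 79 - 2q_E - (q_I + q_U) = 0.
Adding the 3 conditions: 228 − 2Q − 2Q = 0, i.e. Q = 57.
Back-substituting: q_I = (75 − 57) = 18, q_U = (74 − 57) = 17, q_E = (79 − 57) = 22.
Price P = 148 - 57 = 91.
Umbra's profit: (91 - 74)·17 = 289.

289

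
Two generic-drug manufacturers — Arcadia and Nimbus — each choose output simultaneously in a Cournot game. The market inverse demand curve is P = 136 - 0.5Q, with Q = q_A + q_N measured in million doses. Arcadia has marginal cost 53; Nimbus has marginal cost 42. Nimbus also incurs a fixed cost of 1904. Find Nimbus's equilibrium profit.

546

Arcadia's profit: π_A = (136 - 0.5Q)q_A - (53q_A). Setting ∂π_A/∂q_A = 0: 83 - q_A - (1/2)(q_N) = 0.
Nimbus's first-order condition: 94 - q_N - (1/2)(q_A) = 0.
Best responses: q_A = (83 - (1/2)q_N), q_N = (94 - (1/2)q_A).
Solving the pair: q_A = 48, q_N = 70.
Price P = 136 - (1/2)·118 = 77.
Nimbus's profit: (77 - 42)·70 - 1904 = 546.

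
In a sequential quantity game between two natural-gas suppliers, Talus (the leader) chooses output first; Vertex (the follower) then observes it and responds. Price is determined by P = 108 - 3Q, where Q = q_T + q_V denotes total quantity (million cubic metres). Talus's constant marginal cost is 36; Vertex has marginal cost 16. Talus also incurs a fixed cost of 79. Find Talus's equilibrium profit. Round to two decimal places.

Solve by backward induction. Given q_T, the follower Vertex maximises π_V = (108 - 3q_T - 3q_V)q_V - 16q_V.
Setting the follower's marginal profit to zero, 92 - 3q_T - 6q_V = 0, i.e. q_V = (92 - 3q_T)/6.
The leader anticipates this reaction. Substituting into P = 108 - 3Q gives P = 62 - (3/2)q_T, so π_T = (62 - (3/2)q_T)q_T - 36q_T.
Maximising: ∂π_T/∂q_T = 26 - 3q_T = 0, giving q_T = 26/3.
Then q_V = (92 - 3·(26/3))/6 = 11.
Price P = 108 - 3·(59/3) = 49.
Talus's profit: (49 - 36)·(26/3) - 79 = 101/3.

33.67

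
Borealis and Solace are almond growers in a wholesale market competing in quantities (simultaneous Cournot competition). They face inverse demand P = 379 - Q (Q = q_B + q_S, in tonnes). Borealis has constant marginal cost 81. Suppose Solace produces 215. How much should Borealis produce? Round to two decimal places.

41.50

With the rival's output fixed at 215, Borealis's profit is π_B = (379 - 215 - q_B)q_B - (81q_B) = (164 - q_B)q_B - (81q_B).
∂π_B/∂q_B = 83 - 2q_B = 0, so q_B = 83/2.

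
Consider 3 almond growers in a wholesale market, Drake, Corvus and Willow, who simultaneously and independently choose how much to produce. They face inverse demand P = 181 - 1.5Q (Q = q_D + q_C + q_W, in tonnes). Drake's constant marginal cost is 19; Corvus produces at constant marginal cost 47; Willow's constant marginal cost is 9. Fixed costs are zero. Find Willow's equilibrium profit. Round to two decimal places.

2016.67

Drake's profit: π_D = (181 - 1.5Q)q_D - (19q_D). Setting ∂π_D/∂q_D = 0: 162 - 3q_D - (3/2)(q_C + q_W) = 0.
Corvus's first-order condition: 134 - 3q_C - (3/2)(q_D + q_W) = 0.
Willow's first-order condition: 172 - 3q_W - (3/2)(q_D + q_C) = 0.
Summing all 3 equations gives 468 − 6Q = 0, hence Q = 78.
Back-substituting: q_D = (162 − 117)/(3/2) = 30, q_C = (134 − 117)/(3/2) = 34/3, q_W = (172 − 117)/(3/2) = 110/3.
Price P = 181 - (3/2)·78 = 64.
Willow's profit: (64 - 9)·(110/3) = 2016.6667.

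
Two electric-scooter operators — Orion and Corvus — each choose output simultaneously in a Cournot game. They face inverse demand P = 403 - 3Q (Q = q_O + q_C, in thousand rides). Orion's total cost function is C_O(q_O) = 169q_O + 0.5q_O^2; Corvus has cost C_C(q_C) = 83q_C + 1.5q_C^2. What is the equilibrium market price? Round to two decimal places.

253.89

Orion's profit: π_O = (403 - 3Q)q_O - (169q_O + (1/2)q_O²). Setting ∂π_O/∂q_O = 0: 234 - 7q_O - 3(q_C) = 0.
Corvus's profit: π_C = (403 - 3Q)q_C - (83q_C + (3/2)q_C²). Setting ∂π_C/∂q_C = 0: 320 - 9q_C - 3(q_O) = 0.
Best responses: q_O = (234 - 3q_C)/7, q_C = (320 - 3q_O)/9.
Substituting one into the other gives q_O = 191/9 and q_C = 769/27.
Total output Q = 1342/27, so price P = 403 - 3·(1342/27) = 253.8889.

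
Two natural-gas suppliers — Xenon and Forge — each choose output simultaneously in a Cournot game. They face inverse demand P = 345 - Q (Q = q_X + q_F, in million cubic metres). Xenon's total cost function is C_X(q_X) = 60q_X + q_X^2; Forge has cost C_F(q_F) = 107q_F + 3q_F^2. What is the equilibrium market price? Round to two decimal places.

257.61

Xenon's profit: π_X = (345 - Q)q_X - (60q_X + q_X²). Setting ∂π_X/∂q_X = 0: 285 - 4q_X - (q_F) = 0.
Forge's first-order condition: 238 - 8q_F - (q_X) = 0.
Best responses: q_X = (285 - q_F)/4, q_F = (238 - q_X)/8.
Substituting one into the other gives q_X = 65.8710 and q_F = 667/31.
Total output Q = 87.3871, so price P = 345 - 87.3871 = 257.6129.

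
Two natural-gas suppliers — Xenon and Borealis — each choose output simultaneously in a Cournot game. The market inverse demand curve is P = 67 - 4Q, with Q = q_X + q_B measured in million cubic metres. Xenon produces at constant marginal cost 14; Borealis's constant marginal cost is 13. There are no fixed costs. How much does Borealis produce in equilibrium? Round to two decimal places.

Xenon's profit: π_X = (67 - 4Q)q_X - (14q_X). Setting ∂π_X/∂q_X = 0: 53 - 8q_X - 4(q_B) = 0.
Borealis's first-order condition: 54 - 8q_B - 4(q_X) = 0.
Rearranging gives the reaction functions q_X = (53 - 4q_B)/8 and q_B = (54 - 4q_X)/8.
Solving the pair: q_X = 13/3, q_B = 55/12.

4.58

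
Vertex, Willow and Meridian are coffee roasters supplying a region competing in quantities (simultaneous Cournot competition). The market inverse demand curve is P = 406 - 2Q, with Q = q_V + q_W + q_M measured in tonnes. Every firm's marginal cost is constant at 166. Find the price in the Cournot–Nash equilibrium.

A representative firm's profit is π_i = q_i(406 - 2Q) - 166q_i.
Setting ∂π_i/∂q_i = 0 with rivals' quantities fixed: 240 - 4q_i - 2·Σ_{j≠i} q_j = 0.
By symmetry each firm produces the same amount; substituting Σ_{j≠i} q_j = 2q_i yields q_i = 240/8 = 30.
Total output Q = 90, so price P = 406 - 2·90 = 226.

226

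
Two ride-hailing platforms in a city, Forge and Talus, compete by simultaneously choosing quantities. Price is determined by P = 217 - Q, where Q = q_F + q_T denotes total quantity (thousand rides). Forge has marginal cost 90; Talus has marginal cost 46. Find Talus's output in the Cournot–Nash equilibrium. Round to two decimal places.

71.67

Forge's profit: π_F = (217 - Q)q_F - (90q_F). Setting ∂π_F/∂q_F = 0: 127 - 2q_F - (q_T) = 0.
Talus's profit: π_T = (217 - Q)q_T - (46q_T). Setting ∂π_T/∂q_T = 0: 171 - 2q_T - (q_F) = 0.
Best responses: q_F = (127 - q_T)/2, q_T = (171 - q_F)/2.
Solving the pair: q_F = 83/3, q_T = 215/3.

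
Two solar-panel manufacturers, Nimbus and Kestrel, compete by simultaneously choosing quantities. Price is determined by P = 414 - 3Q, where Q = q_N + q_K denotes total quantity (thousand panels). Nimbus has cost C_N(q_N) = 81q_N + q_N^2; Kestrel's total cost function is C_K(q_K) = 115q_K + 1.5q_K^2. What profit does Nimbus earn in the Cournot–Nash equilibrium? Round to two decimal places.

Nimbus's profit: π_N = (414 - 3Q)q_N - (81q_N + q_N²). Setting ∂π_N/∂q_N = 0: 333 - 8q_N - 3(q_K) = 0.
Kestrel's profit: π_K = (414 - 3Q)q_K - (115q_K + (3/2)q_K²). Setting ∂π_K/∂q_K = 0: 299 - 9q_K - 3(q_N) = 0.
Best responses: q_N = (333 - 3q_K)/8, q_K = (299 - 3q_N)/9.
Solving the pair: q_N = 100/3, q_K = 199/9.
Price P = 414 - 3·(499/9) = 743/3.
Nimbus's profit: (743/3)·(100/3) - 81·(100/3) - (100/3)² = 4444.4444.

4444.44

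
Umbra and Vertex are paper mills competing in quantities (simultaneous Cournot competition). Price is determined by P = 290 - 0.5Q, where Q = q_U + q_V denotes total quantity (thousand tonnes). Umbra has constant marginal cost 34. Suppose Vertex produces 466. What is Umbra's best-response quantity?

With the rival's output fixed at 466, Umbra's profit is π_U = (290 - (1/2)·466 - (1/2)q_U)q_U - (34q_U) = (57 - (1/2)q_U)q_U - (34q_U).
∂π_U/∂q_U = 23 - q_U = 0, so q_U = 23.

23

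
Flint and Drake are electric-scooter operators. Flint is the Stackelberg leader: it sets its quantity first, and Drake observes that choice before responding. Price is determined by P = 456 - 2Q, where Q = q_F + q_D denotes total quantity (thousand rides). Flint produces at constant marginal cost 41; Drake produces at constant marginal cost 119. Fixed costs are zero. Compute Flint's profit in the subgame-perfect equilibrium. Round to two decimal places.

Solve by backward induction. Given q_F, the follower Drake maximises π_D = (456 - 2q_F - 2q_D)q_D - 119q_D.
Follower FOC: 337 - 2q_F - 4q_D = 0, so q_D(q_F) = (337 - 2q_F)/4.
Flint substitutes q_D(q_F) into its own profit: π_F = q_F(456 - 2q_F - (337 - 2q_F)/2) - 41q_F = (575/2 - q_F)q_F - 41q_F.
The leader's first-order condition 493/2 - 2q_F = 0 yields q_F = 493/4.
Then q_D = (337 - 2·(493/4))/4 = 181/8.
Price P = 456 - 2·(1167/8) = 657/4.
Flint's profit: (657/4 - 41)·(493/4) = 15190.5625.

15190.56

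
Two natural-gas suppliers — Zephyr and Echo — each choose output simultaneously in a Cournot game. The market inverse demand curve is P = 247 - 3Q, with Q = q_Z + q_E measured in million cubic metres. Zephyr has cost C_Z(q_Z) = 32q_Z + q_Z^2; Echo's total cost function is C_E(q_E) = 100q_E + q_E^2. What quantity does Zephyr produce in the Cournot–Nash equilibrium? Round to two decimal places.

23.25

Zephyr's profit: π_Z = (247 - 3Q)q_Z - (32q_Z + q_Z²). Setting ∂π_Z/∂q_Z = 0: 215 - 8q_Z - 3(q_E) = 0.
Echo's profit: π_E = (247 - 3Q)q_E - (100q_E + q_E²). Setting ∂π_E/∂q_E = 0: 147 - 8q_E - 3(q_Z) = 0.
Rearranging gives the reaction functions q_Z = (215 - 3q_E)/8 and q_E = (147 - 3q_Z)/8.
Substituting one into the other gives q_Z = 1279/55 and q_E = 531/55.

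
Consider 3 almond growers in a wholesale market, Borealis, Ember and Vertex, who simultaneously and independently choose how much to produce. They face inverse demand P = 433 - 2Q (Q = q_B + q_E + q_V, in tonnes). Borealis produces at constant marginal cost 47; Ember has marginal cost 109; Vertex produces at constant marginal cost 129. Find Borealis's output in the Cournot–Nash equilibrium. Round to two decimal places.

66.25

Borealis's profit: π_B = (433 - 2Q)q_B - (47q_B). Setting ∂π_B/∂q_B = 0: 386 - 4q_B - 2(q_E + q_V) = 0.
Ember's profit: π_E = (433 - 2Q)q_E - (109q_E). Setting ∂π_E/∂q_E = 0: 324 - 4q_E - 2(q_B + q_V) = 0.
Vertex's profit: π_V = (433 - 2Q)q_V - (129q_V). Setting ∂π_V/∂q_V = 0: 304 - 4q_V - 2(q_B + q_E) = 0.
Adding the 3 conditions: 1014 − 4Q − 4Q = 0, i.e. Q = 507/4.
Back-substituting: q_B = (386 − 507/2)/2 = 265/4, q_E = (324 − 507/2)/2 = 141/4, q_V = (304 − 507/2)/2 = 101/4.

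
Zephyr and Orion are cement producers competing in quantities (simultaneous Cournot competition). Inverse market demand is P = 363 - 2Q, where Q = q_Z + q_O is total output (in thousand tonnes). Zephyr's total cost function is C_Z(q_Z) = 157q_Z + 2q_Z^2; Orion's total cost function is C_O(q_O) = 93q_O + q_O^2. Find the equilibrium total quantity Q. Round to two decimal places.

55.55

Zephyr's profit: π_Z = (363 - 2Q)q_Z - (157q_Z + 2q_Z²). Setting ∂π_Z/∂q_Z = 0: 206 - 8q_Z - 2(q_O) = 0.
Orion's first-order condition: 270 - 6q_O - 2(q_Z) = 0.
So q_Z = (206 - 2q_O)/8 and q_O = (270 - 2q_Z)/6.
Substituting one into the other gives q_Z = 174/11 and q_O = 437/11.
Total output Q = 174/11 + 437/11 = 611/11.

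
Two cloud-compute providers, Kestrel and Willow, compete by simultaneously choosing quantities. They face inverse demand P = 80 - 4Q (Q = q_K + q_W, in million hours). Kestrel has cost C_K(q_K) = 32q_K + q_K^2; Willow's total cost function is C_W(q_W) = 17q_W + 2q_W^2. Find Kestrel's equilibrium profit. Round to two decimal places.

Kestrel's profit: π_K = (80 - 4Q)q_K - (32q_K + q_K²). Setting ∂π_K/∂q_K = 0: 48 - 10q_K - 4(q_W) = 0.
Willow's first-order condition: 63 - 12q_W - 4(q_K) = 0.
Rearranging gives the reaction functions q_K = (48 - 4q_W)/10 and q_W = (63 - 4q_K)/12.
Solving the pair: q_K = 81/26, q_W = 219/52.
Price P = 80 - 4·(381/52) = 659/13.
Kestrel's profit: (659/13)·(81/26) - 32·(81/26) - (81/26)² = 48.5281.

48.53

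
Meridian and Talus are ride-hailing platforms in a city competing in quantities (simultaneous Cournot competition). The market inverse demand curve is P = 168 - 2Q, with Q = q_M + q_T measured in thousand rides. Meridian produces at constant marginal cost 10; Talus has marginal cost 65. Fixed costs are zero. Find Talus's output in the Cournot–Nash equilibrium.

8

Meridian's profit: π_M = (168 - 2Q)q_M - (10q_M). Setting ∂π_M/∂q_M = 0: 158 - 4q_M - 2(q_T) = 0.
Talus's first-order condition: 103 - 4q_T - 2(q_M) = 0.
Best responses: q_M = (158 - 2q_T)/4, q_T = (103 - 2q_M)/4.
Solving the pair: q_M = 71/2, q_T = 8.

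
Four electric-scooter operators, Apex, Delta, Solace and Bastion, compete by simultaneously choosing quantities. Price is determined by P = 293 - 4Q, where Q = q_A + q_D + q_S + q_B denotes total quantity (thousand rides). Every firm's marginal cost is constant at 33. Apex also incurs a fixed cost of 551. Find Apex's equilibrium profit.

125

Each firm earns π_i = (293 - 4Q)q_i - 33q_i.
First-order condition (treating rivals' output as given): 260 - 8q_i - 4·Σ_{j≠i} q_j = 0.
With identical firms every q_j equals q_i, so Σ_{j≠i} q_j = 3q_i and 260 = 20q_i, giving q_i = 13.
Price P = 293 - 4·52 = 85.
Apex's profit: (85 - 33)·13 - 551 = 125.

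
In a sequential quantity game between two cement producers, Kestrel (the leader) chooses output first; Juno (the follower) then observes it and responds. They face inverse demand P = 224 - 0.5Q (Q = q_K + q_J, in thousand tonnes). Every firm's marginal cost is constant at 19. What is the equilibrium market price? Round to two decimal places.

70.25

Solve by backward induction. Given q_K, the follower Juno maximises π_J = (224 - (1/2)q_K - (1/2)q_J)q_J - 19q_J.
∂π_J/∂q_J = 205 - (1/2)q_K - q_J = 0 gives the reaction function q_J = (205 - (1/2)q_K).
The leader anticipates this reaction. Substituting into P = 224 - 0.5Q gives P = 243/2 - (1/4)q_K, so π_K = (243/2 - (1/4)q_K)q_K - 19q_K.
The leader's first-order condition 205/2 - (1/2)q_K = 0 yields q_K = 205.
Then q_J = (205 - (1/2)·205) = 205/2.
Total output Q = 615/2, so price P = 224 - (1/2)·(615/2) = 281/4.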